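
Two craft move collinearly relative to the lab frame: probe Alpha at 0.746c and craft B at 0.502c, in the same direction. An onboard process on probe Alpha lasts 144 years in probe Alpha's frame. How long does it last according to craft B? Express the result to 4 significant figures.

The velocity of probe Alpha relative to craft B is (0.746 − 0.502)c / (1 − 0.746×0.502) = 0.39008c; relative speed 0.39008c.
At |u| = 0.39008c, γ = (1 − 0.152162)^(−1/2) = 1.086.
The clock on probe Alpha records proper time, so craft B measures Δt = γΔτ = 1.086 × 144 = 156.4 years.

156.4 years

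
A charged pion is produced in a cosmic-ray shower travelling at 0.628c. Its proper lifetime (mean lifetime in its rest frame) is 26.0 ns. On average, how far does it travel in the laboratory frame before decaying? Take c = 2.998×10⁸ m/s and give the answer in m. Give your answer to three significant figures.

6.29 m

With β = 0.628, γ = 1/√(1 − 0.628²) = 1/√0.605616 = 1.285.
Lab-frame lifetime: Δt = γτ = 1.285 × 26.0 ns = 33.41 ns.
Distance: d = vΔt = 0.628 × 2.998×10⁸ m/s × 3.3410×10^-8 s = 6.29 m.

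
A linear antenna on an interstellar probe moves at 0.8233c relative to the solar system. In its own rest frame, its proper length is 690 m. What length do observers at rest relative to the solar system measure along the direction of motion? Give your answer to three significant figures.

392 m

γ = 1/√(1 − β²) = 1/√(1 − 0.67782289) = 1/√0.32217711 = 1/0.567606 = 1.7618.
Length contraction: L = L₀/γ = 690/1.7618 = 392 m.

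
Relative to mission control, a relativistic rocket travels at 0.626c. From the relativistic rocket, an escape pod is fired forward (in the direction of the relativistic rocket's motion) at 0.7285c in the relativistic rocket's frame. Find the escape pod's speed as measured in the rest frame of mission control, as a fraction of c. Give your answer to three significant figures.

In units of c, u = (u' + v)/(1 + u'v) with u' = 0.7285 and v = 0.626.
Numerator: 0.7285 + 0.626 = 1.3545. Denominator: 1 + (0.7285)(0.626) = 1.456041.
u = 1.3545/1.456041 = 0.93026, so the speed is 0.930c.

0.930c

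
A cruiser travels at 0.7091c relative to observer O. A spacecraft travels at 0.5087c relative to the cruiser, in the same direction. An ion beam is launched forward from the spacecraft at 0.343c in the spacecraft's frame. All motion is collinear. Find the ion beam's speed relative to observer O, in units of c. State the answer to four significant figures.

0.9472c

Compose velocities in two stages. Stage 1 (into S'): u₁ = (0.343+0.5087)/(1+0.343×0.5087) = 0.72517.
Stage 2 (into S): u = (0.72517+0.7091)/(1+0.72517×0.7091) = 0.9472, so the speed is 0.9472c.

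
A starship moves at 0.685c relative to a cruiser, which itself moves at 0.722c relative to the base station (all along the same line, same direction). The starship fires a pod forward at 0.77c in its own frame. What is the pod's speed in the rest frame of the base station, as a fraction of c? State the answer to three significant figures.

0.992c

Compose velocities in two stages. Stage 1 (into S'): u₁ = (0.77+0.685)/(1+0.77×0.685) = 0.95257.
Stage 2 (into S): u = (0.95257+0.722)/(1+0.95257×0.722) = 0.99219, so the speed is 0.992c.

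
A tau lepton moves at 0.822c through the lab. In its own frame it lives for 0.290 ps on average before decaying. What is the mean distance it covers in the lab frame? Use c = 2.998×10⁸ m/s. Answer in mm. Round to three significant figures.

β² = 0.675684, so γ = 1/√0.324316 = 1.756.
Lab-frame lifetime: Δt = γτ = 1.756 × 0.290 ps = 0.50924 ps.
Distance: d = vΔt = 0.822 × 2.998×10⁸ m/s × 5.0924×10^-13 s = 1.25×10^-4 m = 0.125 mm.

0.125 mm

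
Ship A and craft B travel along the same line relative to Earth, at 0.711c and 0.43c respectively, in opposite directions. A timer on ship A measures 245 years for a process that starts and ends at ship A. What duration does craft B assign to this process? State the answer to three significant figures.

504 years

Speed of ship A in craft B's frame: u = (v_A + v_B)/(1 + v_A v_B/c²) = (0.711 + 0.43)/(1 + 0.711×0.43) = 1.141/1.30573 = 0.87384; |u| = 0.87384c.
At |u| = 0.87384c, γ = (1 − 0.763596)^(−1/2) = 2.0567.
The clock on ship A records proper time, so craft B measures Δt = γΔτ = 2.0567 × 245 = 504 years.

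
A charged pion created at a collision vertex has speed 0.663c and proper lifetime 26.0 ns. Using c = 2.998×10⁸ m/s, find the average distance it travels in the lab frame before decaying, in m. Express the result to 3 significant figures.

With β = 0.663, γ = 1/√(1 − 0.663²) = 1/√0.560431 = 1.3358.
Lab-frame lifetime: Δt = γτ = 1.3358 × 26.0 ns = 34.731 ns.
Distance: d = vΔt = 0.663 × 2.998×10⁸ m/s × 3.4731×10^-8 s = 6.90 m.

6.90 m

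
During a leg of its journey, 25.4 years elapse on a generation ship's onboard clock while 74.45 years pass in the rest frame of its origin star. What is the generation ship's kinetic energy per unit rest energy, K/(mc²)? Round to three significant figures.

1.93

The time-dilation ratio gives γ = 74.45/25.4 = 2.9311.
K/(mc²) = γ − 1 = 2.9311 − 1 = 1.93.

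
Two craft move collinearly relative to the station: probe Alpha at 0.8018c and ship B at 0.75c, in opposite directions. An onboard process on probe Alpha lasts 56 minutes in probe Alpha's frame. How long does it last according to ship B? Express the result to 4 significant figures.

The velocity of probe Alpha relative to ship B is (0.8018 + 0.75)c / (1 + 0.8018×0.75) = 0.96906c; relative speed 0.96906c.
γ for this relative speed: γ = 1/√(1 − 0.939077) = 4.0514.
The clock on probe Alpha records proper time, so ship B measures Δt = γΔτ = 4.0514 × 56 = 226.9 minutes.

226.9 minutes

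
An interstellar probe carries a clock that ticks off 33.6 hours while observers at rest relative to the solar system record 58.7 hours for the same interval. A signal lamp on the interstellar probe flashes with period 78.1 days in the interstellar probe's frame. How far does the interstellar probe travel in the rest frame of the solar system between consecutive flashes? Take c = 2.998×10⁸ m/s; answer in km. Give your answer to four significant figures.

2.898×10^12 km

From Δt = γΔτ: γ = 58.7/33.6 = 1.74702.
β = √(1 − 1/γ²) = 0.81997. Lab-frame period = γτ = 1.74702×78.1 days = 136.44 days. Distance = βc × γτ = 0.81997 × 2.998×10⁸ m/s × 11788416 s = 2.8979×10^15 m = 2.898×10^12 km.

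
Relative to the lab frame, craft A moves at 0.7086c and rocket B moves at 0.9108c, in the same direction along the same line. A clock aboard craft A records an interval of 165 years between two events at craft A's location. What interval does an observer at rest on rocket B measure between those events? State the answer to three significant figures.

Speed of craft A in rocket B's frame: u = (v_A − v_B)/(1 − v_A v_B/c²) = (0.7086 − 0.9108)/(1 − 0.7086×0.9108) = −0.2022/0.35460712 = −0.57021; |u| = 0.57021c.
At |u| = 0.57021c, γ = (1 − 0.325139)^(−1/2) = 1.2173.
The clock on craft A records proper time, so rocket B measures Δt = γΔτ = 1.2173 × 165 = 201 years.

201 years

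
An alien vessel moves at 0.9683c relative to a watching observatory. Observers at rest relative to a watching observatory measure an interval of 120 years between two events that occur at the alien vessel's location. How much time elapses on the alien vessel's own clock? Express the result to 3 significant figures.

30.0 years

γ = 1/√(1 − β²) = 1/√(1 − 0.93760489) = 1/√0.06239511 = 1/0.24979 = 4.0034.
The alien vessel's clock runs slow as seen from a watching observatory, so Δτ = Δt/γ = 120/4.0034 = 30.0 years.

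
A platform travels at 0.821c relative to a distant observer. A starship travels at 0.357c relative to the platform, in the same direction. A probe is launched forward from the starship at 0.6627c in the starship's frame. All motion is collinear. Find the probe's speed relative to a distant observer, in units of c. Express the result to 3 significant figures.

0.981c

Compose velocities in two stages. Stage 1 (into S'): u₁ = (0.6627+0.357)/(1+0.6627×0.357) = 0.82461.
Stage 2 (into S): u = (0.82461+0.821)/(1+0.82461×0.821) = 0.98128, so the speed is 0.981c.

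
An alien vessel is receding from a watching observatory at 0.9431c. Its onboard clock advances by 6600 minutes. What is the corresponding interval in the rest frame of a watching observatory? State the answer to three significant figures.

19800 minutes

γ = 1/√(1 − β²) = 1/√(1 − 0.88943761) = 1/√0.11056239 = 1/0.332509 = 3.0074.
The onboard clock measures proper time, so the interval in the rest frame of a watching observatory is dilated: Δt = γ·Δτ = 3.0074 × 6600 minutes = 19800 minutes.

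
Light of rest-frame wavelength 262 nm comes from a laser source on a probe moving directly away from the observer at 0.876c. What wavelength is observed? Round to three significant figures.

Relativistic Doppler for wavelength: λ_obs = λ_src · √((1+β)/(1−β)).
With β = 0.876: factor = √(1.876/0.124) = 3.8896.
λ_obs = 262 × 3.8896 = 1020 nm.

1020 nm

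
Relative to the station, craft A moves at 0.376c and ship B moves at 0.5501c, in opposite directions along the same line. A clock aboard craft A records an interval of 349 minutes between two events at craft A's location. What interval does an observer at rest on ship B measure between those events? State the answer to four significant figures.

The velocity of craft A relative to ship B is (0.376 + 0.5501)c / (1 + 0.376×0.5501) = 0.76738c; relative speed 0.76738c.
At |u| = 0.76738c, γ = (1 − 0.588872)^(−1/2) = 1.5596.
The clock on craft A records proper time, so ship B measures Δt = γΔτ = 1.5596 × 349 = 544.3 minutes.

544.3 minutes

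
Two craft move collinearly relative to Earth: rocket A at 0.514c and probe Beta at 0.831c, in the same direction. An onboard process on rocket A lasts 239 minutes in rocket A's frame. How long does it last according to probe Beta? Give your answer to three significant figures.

The velocity of rocket A relative to probe Beta is (0.514 − 0.831)c / (1 − 0.514×0.831) = −0.55336c; relative speed 0.55336c.
γ for this relative speed: γ = 1/√(1 − 0.306207) = 1.2006.
Rocket A's interval is proper; time dilation gives Δt_B = γΔτ = 1.2006 × 239 minutes = 287 minutes.

287 minutes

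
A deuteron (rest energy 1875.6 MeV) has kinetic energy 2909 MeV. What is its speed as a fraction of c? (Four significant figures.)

0.9200c

K = (γ−1)mc², so γ = 1 + 2909/1875.6 = 2.551.
Then v/c = √(1 − γ⁻²) = √(1 − 0.153666) = √0.846334 = 0.9200.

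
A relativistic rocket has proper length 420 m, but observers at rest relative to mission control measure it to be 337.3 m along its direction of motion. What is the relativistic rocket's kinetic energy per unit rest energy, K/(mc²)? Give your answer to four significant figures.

γ = L₀/L = 420/337.3 = 1.24518.
K/(mc²) = γ − 1 = 1.24518 − 1 = 0.2452.

0.2452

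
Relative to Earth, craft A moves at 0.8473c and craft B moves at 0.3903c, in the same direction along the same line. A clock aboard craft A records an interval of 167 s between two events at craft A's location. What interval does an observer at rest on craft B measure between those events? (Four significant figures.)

228.6 s

Transform craft A's velocity into craft B's frame: (0.8473 − 0.3903)/(1 − 0.8473·0.3903) = 0.457/0.66929881, so the relative speed is 0.6828c.
At |u| = 0.6828c, γ = (1 − 0.466216)^(−1/2) = 1.3687.
Craft A's interval is proper; time dilation gives Δt_B = γΔτ = 1.3687 × 167 s = 228.6 s.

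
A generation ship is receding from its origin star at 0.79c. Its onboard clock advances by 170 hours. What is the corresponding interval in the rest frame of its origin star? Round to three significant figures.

277 hours

With β = 0.79, γ = 1/√(1 − 0.79²) = 1/√0.3759 = 1.631.
Time dilation: Δt = γ·Δτ = 1.631 × 170 = 277 hours.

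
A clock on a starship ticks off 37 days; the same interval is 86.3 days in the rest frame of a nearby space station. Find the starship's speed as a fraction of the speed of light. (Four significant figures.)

γ = Δt/Δτ = 86.3/37 = 2.3324.
β = √(1 − 1/γ²) = √(1 − 0.18382) = √0.81618 = 0.9034.

0.9034c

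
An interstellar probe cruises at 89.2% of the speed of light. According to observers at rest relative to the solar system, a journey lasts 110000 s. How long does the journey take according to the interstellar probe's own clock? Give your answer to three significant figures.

49700 s

With β = 0.892, γ = 1/√(1 − 0.892²) = 1/√0.204336 = 2.2122.
The moving clock records proper time: Δτ = Δt/γ = 110000/2.2122 = 49700 s.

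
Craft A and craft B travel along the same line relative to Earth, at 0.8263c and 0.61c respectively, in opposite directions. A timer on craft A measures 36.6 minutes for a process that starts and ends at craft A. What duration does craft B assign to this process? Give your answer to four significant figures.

The velocity of craft A relative to craft B is (0.8263 + 0.61)c / (1 + 0.8263×0.61) = 0.95496c; relative speed 0.95496c.
γ for this relative speed: γ = 1/√(1 − 0.911949) = 3.37.
The clock on craft A records proper time, so craft B measures Δt = γΔτ = 3.37 × 36.6 = 123.3 minutes.

123.3 minutes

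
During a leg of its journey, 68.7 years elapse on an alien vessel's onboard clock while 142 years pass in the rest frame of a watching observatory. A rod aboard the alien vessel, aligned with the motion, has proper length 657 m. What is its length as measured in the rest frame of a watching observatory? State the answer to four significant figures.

317.9 m

The time-dilation ratio gives γ = 142/68.7 = 2.06696.
The rod contracts by the same γ: 657 m / 2.06696 = 317.9 m.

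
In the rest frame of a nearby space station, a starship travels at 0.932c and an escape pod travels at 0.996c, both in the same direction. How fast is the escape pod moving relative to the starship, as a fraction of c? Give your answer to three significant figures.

Transform to the starship's frame: u' = (u − v)/(1 − uv/c²).
u' = (0.996 − 0.932)/(1 − 0.996×0.932) = 0.064/0.071728 = 0.89226.
Speed in the starship's frame: 0.892c (in the same direction).

0.892c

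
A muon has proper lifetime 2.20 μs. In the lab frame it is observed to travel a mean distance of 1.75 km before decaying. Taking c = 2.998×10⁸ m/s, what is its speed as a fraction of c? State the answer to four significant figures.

0.9357c

d = βγcτ ⇒ βγ = d/(cτ) = 1750 m / (659.56 m) = 2.6533.
β = (βγ)/√(1+(βγ)²) = 2.6533/√8.04 = 0.9357.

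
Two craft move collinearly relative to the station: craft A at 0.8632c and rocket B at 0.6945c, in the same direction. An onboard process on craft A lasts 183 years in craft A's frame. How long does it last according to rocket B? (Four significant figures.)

201.8 years

The velocity of craft A relative to rocket B is (0.8632 − 0.6945)c / (1 − 0.8632×0.6945) = 0.42122c; relative speed 0.42122c.
γ for this relative speed: γ = 1/√(1 − 0.177426) = 1.1026.
Craft A's interval is proper; time dilation gives Δt_B = γΔτ = 1.1026 × 183 years = 201.8 years.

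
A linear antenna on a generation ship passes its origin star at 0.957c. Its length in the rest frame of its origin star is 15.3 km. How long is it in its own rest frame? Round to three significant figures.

52.7 km

γ = 1/√(1 − β²) = 1/√(1 − 0.915849) = 1/√0.084151 = 1/0.290088 = 3.4472.
Proper length: L₀ = γ·L = 3.4472 × 15.3 = 52.7 km.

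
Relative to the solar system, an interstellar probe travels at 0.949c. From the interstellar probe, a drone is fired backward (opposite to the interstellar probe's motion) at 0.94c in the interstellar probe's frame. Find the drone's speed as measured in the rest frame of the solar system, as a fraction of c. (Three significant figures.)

0.0834c

In units of c, u = (u' + v)/(1 + u'v) with u' = −0.94 and v = 0.949.
Numerator: −0.94 + 0.949 = 0.009. Denominator: 1 + (−0.94)(0.949) = 0.10794.
u = 0.009/0.10794 = 0.08338, so the speed is 0.0834c.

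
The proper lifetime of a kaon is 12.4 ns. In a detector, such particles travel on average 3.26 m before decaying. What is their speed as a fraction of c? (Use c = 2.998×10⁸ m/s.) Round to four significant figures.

0.6593c

d = βγcτ ⇒ βγ = d/(cτ) = 3.260 m / (3.71752 m) = 0.87693.
β = (βγ)/√(1+(βγ)²) = 0.87693/√1.769006 = 0.6593.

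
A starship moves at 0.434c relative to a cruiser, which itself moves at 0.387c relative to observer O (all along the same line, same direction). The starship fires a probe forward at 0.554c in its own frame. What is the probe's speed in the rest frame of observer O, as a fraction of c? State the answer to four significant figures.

0.9046c

First combine the probe and starship (S''→S'): u₁ = (0.554 + 0.434)/(1 + 0.554×0.434) = 0.988/1.240436 = 0.79649.
Then combine with the cruiser (S'→S): u = (0.79649 + 0.387)/(1 + 0.79649×0.387) = 1.18349/1.30824163 = 0.90464.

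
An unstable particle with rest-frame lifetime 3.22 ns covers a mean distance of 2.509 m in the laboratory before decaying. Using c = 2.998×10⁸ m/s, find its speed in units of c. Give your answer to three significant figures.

0.933c

d = βγcτ ⇒ βγ = d/(cτ) = 2.509 m / (0.965356 m) = 2.599.
β = (βγ)/√(1+(βγ)²) = 2.599/√7.7548 = 0.933.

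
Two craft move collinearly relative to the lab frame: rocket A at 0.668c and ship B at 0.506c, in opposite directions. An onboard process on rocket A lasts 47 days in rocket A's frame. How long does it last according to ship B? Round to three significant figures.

98.0 days

Speed of rocket A in ship B's frame: u = (v_A + v_B)/(1 + v_A v_B/c²) = (0.668 + 0.506)/(1 + 0.668×0.506) = 1.174/1.338008 = 0.87742; |u| = 0.87742c.
At |u| = 0.87742c, γ = (1 − 0.769866)^(−1/2) = 2.0845.
Rocket A's interval is proper; time dilation gives Δt_B = γΔτ = 2.0845 × 47 days = 98.0 days.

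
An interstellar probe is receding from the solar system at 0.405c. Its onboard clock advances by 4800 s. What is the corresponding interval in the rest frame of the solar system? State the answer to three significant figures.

Lorentz factor: γ = (1 − 0.164025)^(−1/2) = 1.0937.
Time dilation: Δt = γ·Δτ = 1.0937 × 4800 = 5250 s.

5250 s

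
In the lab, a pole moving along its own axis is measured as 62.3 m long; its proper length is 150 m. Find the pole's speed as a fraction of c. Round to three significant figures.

0.910c

Length contraction gives γ = L₀/L = 150/62.3 = 2.4077.
β = √(1 − 1/γ²) = √0.827498 = 0.910.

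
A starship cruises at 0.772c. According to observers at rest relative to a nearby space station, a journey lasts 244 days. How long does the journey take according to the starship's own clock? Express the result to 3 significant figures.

With β = 0.772, γ = 1/√(1 − 0.772²) = 1/√0.404016 = 1.5733.
The moving clock records proper time: Δτ = Δt/γ = 244/1.5733 = 155 days.

155 days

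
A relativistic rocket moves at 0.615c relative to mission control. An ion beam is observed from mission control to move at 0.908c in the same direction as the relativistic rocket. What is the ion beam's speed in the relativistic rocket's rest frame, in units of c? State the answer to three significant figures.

Transform to the relativistic rocket's frame: u' = (u − v)/(1 − uv/c²).
u' = (0.908 − 0.615)/(1 − 0.908×0.615) = 0.293/0.44158 = 0.66353.
Speed in the relativistic rocket's frame: 0.664c (in the same direction).

0.664c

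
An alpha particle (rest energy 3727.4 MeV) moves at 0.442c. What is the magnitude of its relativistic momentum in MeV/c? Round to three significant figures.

1840 MeV/c

With β = 0.442, γ = 1/√(1 − 0.442²) = 1/√0.804636 = 1.1148.
Momentum: p = γβ·mc = 1.1148 × 0.442 × 3727.4 MeV/c = 1840 MeV/c.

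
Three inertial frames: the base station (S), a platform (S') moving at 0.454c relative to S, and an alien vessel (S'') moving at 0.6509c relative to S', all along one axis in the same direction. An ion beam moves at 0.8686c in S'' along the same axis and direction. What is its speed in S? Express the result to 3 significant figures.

0.989c

Compose velocities in two stages. Stage 1 (into S'): u₁ = (0.8686+0.6509)/(1+0.8686×0.6509) = 0.9707.
Stage 2 (into S): u = (0.9707+0.454)/(1+0.9707×0.454) = 0.9889, so the speed is 0.989c.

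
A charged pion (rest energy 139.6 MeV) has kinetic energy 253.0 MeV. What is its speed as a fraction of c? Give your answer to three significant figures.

0.935c

γ = 1 + K/(mc²) = 1 + 253.0/139.6 = 2.8123.
β = √(1 − 1/γ²) = √(1 − 0.126438) = √0.873562 = 0.935.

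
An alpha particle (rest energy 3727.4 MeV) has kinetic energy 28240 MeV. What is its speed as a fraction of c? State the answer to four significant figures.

0.9932c

K = (γ−1)mc², so γ = 1 + 28240/3727.4 = 8.5763.
Then v/c = √(1 − γ⁻²) = √(1 − 0.0135957) = √0.9864043 = 0.9932.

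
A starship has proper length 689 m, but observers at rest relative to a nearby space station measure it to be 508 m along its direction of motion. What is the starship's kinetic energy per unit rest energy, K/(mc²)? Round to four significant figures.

0.3563

From L = L₀/γ: γ = 689/508 = 1.3563.
Since K = (γ−1)mc², K/(mc²) = 1.3563 − 1 = 0.3563.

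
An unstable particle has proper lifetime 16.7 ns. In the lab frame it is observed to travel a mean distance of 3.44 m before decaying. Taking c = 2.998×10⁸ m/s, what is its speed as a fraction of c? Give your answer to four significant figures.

0.5663c

Lab distance = (lab lifetime)·v = γτ·βc, so βγ = d/(cτ) = 3.440/(2.998×10⁸ × 1.670×10^-8) = 0.68708.
With βγ = 0.68708: γ² = 1 + (βγ)² = 1.472079, and β = (βγ)/γ = 0.68708/1.21329 = 0.5663.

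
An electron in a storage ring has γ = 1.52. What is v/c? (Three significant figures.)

0.753

β = √(1 − 1/γ²) = √(1 − 1/2.3104) = √0.567175 = 0.753.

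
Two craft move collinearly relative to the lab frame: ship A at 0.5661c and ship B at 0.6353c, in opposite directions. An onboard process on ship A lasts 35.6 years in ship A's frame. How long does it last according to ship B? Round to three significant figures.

76.0 years

Speed of ship A in ship B's frame: u = (v_A + v_B)/(1 + v_A v_B/c²) = (0.5661 + 0.6353)/(1 + 0.5661×0.6353) = 1.2014/1.35964333 = 0.88361; |u| = 0.88361c.
At |u| = 0.88361c, γ = (1 − 0.780767)^(−1/2) = 2.1357.
The clock on ship A records proper time, so ship B measures Δt = γΔτ = 2.1357 × 35.6 = 76.0 years.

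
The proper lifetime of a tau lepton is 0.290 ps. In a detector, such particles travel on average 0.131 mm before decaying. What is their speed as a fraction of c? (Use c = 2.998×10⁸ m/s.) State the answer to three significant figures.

Let x = d/(cτ) = 1.310×10^-4 m / (2.998×10⁸ m/s × 2.900×10^-13 s) = 1.5068. Since d = βγcτ, x = βγ = β/√(1−β²).
Solving: β² = x²/(1+x²) = 2.27045/3.27045 = 0.694232, so β = 0.833.

0.833c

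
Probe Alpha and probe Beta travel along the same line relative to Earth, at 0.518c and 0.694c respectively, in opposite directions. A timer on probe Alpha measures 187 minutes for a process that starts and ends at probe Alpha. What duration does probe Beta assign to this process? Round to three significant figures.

413 minutes

Transform probe Alpha's velocity into probe Beta's frame: (0.518 + 0.694)/(1 + 0.518·0.694) = 1.212/1.359492, so the relative speed is 0.89151c.
γ for this relative speed: γ = 1/√(1 − 0.79479) = 2.2075.
Probe Alpha's interval is proper; time dilation gives Δt_B = γΔτ = 2.2075 × 187 minutes = 413 minutes.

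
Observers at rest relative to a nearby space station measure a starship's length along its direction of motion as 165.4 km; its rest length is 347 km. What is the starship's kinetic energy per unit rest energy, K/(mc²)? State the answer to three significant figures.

γ = L₀/L = 347/165.4 = 2.09794.
Since K = (γ−1)mc², K/(mc²) = 2.09794 − 1 = 1.10.

1.10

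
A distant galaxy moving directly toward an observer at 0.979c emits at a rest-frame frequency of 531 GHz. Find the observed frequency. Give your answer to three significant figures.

Relativistic Doppler (source moving toward): f_obs = f_src · √((1+β)/(1−β)).
With β = 0.979: factor = √(1.979/0.021) = 9.7076.
f_obs = 531 × 9.7076 = 5150 GHz.

5150 GHz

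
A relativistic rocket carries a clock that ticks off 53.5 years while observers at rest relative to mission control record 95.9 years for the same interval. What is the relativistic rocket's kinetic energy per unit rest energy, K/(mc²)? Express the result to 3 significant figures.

From Δt = γΔτ: γ = 95.9/53.5 = 1.79252.
Since K = (γ−1)mc², K/(mc²) = 1.79252 − 1 = 0.793.

0.793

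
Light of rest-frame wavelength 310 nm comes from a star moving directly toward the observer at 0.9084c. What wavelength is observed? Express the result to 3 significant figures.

67.9 nm

Relativistic Doppler for wavelength: λ_obs = λ_src · √((1−β)/(1+β)).
With β = 0.9084: factor = √(0.0916/1.9084) = 0.21909.
λ_obs = 310 × 0.21909 = 67.9 nm.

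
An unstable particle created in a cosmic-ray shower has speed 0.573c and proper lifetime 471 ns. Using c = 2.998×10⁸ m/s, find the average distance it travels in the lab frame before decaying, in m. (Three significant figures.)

98.7 m

Lorentz factor: γ = (1 − 0.328329)^(−1/2) = 1.2202.
Lab-frame lifetime: Δt = γτ = 1.2202 × 471 ns = 574.71 ns.
Distance: d = vΔt = 0.573 × 2.998×10⁸ m/s × 5.7471×10^-7 s = 98.7 m.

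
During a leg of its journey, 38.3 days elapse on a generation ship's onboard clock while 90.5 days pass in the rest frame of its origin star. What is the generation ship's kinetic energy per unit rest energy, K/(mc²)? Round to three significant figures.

1.36

γ = Δt/Δτ = 90.5/38.3 = 2.36292.
K/(mc²) = γ − 1 = 2.36292 − 1 = 1.36.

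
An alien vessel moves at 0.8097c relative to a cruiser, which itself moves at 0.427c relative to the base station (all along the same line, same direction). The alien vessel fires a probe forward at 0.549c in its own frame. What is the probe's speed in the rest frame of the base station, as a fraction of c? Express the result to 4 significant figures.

0.9757c

Apply u = (u'+v)/(1+u'v) twice. Probe in the cruiser frame: (0.549+0.8097)/(1+0.549·0.8097) = 1.3587/1.4445253 = 0.94059c.
That velocity, transformed to the rest frame of the base station: (0.94059+0.427)/(1+0.94059·0.427) = 1.36759/1.40163193 = 0.97571c.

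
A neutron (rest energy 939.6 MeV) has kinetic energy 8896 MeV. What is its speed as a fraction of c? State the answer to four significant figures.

K = (γ−1)mc², so γ = 1 + 8896/939.6 = 10.468.
Then v/c = √(1 − γ⁻²) = √(1 − 0.00912583) = √0.99087417 = 0.9954.

0.9954c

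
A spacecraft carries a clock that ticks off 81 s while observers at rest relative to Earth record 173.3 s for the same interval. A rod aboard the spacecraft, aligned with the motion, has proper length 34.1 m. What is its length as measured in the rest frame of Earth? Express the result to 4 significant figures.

15.94 m

From Δt = γΔτ: γ = 173.3/81 = 2.13951.
L = L₀/γ = 34.1/2.13951 = 15.94 m.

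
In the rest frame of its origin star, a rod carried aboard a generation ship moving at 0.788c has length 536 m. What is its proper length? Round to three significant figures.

871 m

With β = 0.788, γ = 1/√(1 − 0.788²) = 1/√0.379056 = 1.6242.
Proper length: L₀ = γ·L = 1.6242 × 536 = 871 m.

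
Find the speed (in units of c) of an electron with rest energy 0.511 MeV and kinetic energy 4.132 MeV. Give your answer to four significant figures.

0.9939c

γ = 1 + K/(mc²) = 1 + 4.132/0.511 = 9.0861.
β = √(1 − 1/γ²) = √(1 − 0.0121128) = √0.9878872 = 0.9939.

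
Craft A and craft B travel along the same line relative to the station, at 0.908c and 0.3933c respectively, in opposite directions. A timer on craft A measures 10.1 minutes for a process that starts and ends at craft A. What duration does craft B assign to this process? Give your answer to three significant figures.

35.6 minutes

Transform craft A's velocity into craft B's frame: (0.908 + 0.3933)/(1 + 0.908·0.3933) = 1.3013/1.3571164, so the relative speed is 0.95887c.
At |u| = 0.95887c, γ = (1 − 0.919432)^(−1/2) = 3.523.
The clock on craft A records proper time, so craft B measures Δt = γΔτ = 3.523 × 10.1 = 35.6 minutes.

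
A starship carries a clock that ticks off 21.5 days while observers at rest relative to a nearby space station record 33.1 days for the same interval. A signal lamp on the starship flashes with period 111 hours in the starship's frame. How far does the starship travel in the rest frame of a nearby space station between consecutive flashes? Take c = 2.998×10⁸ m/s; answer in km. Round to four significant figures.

γ = Δt/Δτ = 33.1/21.5 = 1.53953.
β = √(1 − 1/γ²) = 0.76032. Lab-frame period = γτ = 1.53953×111 hours = 170.89 hours. Distance = βc × γτ = 0.76032 × 2.998×10⁸ m/s × 615204 s = 1.4023×10^14 m = 1.402×10^11 km.

1.402×10^11 km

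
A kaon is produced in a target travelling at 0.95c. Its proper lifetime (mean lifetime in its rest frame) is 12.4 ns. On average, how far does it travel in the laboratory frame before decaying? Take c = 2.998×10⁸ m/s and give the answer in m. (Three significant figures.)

11.3 m

γ = 1/√(1 − β²) = 1/√(1 − 0.9025) = 1/√0.0975 = 1/0.31225 = 3.2026.
Lab-frame lifetime: Δt = γτ = 3.2026 × 12.4 ns = 39.712 ns.
Distance: d = vΔt = 0.95 × 2.998×10⁸ m/s × 3.9712×10^-8 s = 11.3 m.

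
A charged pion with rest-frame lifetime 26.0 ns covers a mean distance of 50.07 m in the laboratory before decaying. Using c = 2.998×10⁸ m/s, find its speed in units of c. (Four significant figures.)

0.9881c

Let x = d/(cτ) = 50.07 m / (2.998×10⁸ m/s × 2.600×10^-8 s) = 6.4235. Since d = βγcτ, x = βγ = β/√(1−β²).
Solving: β² = x²/(1+x²) = 41.2614/42.2614 = 0.976338, so β = 0.9881.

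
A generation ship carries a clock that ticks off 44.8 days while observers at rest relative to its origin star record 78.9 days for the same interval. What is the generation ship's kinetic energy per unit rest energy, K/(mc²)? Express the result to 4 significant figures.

0.7612

The time-dilation ratio gives γ = 78.9/44.8 = 1.76116.
Since K = (γ−1)mc², K/(mc²) = 1.76116 − 1 = 0.7612.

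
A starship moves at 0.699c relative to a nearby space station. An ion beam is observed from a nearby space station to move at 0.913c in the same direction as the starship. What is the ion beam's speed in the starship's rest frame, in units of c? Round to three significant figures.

Transform to the starship's frame: u' = (u − v)/(1 − uv/c²).
u' = (0.913 − 0.699)/(1 − 0.913×0.699) = 0.214/0.361813 = 0.59147.
Speed in the starship's frame: 0.591c (in the same direction).

0.591c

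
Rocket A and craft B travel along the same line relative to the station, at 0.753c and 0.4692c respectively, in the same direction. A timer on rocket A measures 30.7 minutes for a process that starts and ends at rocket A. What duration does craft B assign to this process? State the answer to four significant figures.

The velocity of rocket A relative to craft B is (0.753 − 0.4692)c / (1 − 0.753×0.4692) = 0.43885c; relative speed 0.43885c.
At |u| = 0.43885c, γ = (1 − 0.192589)^(−1/2) = 1.1129.
Rocket A's interval is proper; time dilation gives Δt_B = γΔτ = 1.1129 × 30.7 minutes = 34.17 minutes.

34.17 minutes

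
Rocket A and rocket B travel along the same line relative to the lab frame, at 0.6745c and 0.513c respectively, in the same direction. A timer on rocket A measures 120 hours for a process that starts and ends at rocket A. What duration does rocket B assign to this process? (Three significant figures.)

Speed of rocket A in rocket B's frame: u = (v_A − v_B)/(1 − v_A v_B/c²) = (0.6745 − 0.513)/(1 − 0.6745×0.513) = 0.1615/0.6539815 = 0.24695; |u| = 0.24695c.
At |u| = 0.24695c, γ = (1 − 0.0609843)^(−1/2) = 1.032.
The clock on rocket A records proper time, so rocket B measures Δt = γΔτ = 1.032 × 120 = 124 hours.

124 hours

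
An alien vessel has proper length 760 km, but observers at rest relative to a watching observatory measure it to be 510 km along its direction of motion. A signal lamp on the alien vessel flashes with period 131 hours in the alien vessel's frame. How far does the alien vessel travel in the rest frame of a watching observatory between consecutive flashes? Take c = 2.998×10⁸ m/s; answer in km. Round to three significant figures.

Length contraction gives γ = L₀/L = 760/510 = 1.4902.
β = √(1 − 1/γ²) = 0.74141. Lab-frame period = γτ = 1.4902×131 hours = 195.22 hours. Distance = βc × γτ = 0.74141 × 2.998×10⁸ m/s × 702792 s = 1.5621×10^14 m = 1.56×10^11 km.

1.56×10^11 km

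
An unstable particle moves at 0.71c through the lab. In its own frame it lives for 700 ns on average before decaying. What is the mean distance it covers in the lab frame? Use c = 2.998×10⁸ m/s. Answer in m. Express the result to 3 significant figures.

β² = 0.5041, so γ = 1/√0.4959 = 1.42.
Lab-frame lifetime: Δt = γτ = 1.42 × 700 ns = 994 ns.
Distance: d = vΔt = 0.71 × 2.998×10⁸ m/s × 9.9400×10^-7 s = 212 m.

212 m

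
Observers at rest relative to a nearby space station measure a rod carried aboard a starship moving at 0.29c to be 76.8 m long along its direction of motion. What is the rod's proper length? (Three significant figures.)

β² = 0.0841, so γ = 1/√0.9159 = 1.0449.
Proper length: L₀ = γ·L = 1.0449 × 76.8 = 80.2 m.

80.2 m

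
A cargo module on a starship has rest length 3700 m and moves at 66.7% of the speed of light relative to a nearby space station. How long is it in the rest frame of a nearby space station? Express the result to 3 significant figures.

2760 m

With β = 0.667, γ = 1/√(1 − 0.667²) = 1/√0.555111 = 1.3422.
Along the direction of motion the measured length is L₀/γ = 3700/1.3422 = 2760 m.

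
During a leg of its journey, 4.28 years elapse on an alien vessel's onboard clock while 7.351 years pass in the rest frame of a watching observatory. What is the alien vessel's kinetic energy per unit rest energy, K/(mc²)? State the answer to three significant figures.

The time-dilation ratio gives γ = 7.351/4.28 = 1.71752.
K/(mc²) = γ − 1 = 1.71752 − 1 = 0.718.

0.718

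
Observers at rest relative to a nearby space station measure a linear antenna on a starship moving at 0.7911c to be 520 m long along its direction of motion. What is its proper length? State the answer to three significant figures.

β² = 0.62583921, so γ = 1/√0.37416079 = 1.6348.
Proper length: L₀ = γ·L = 1.6348 × 520 = 850 m.

850 m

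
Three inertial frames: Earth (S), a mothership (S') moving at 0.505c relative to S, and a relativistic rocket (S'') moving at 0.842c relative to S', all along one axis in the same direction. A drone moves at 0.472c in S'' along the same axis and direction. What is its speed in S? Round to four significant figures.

0.9800c

First combine the drone and relativistic rocket (S''→S'): u₁ = (0.472 + 0.842)/(1 + 0.472×0.842) = 1.314/1.397424 = 0.9403.
Then combine with the mothership (S'→S): u = (0.9403 + 0.505)/(1 + 0.9403×0.505) = 1.4453/1.4748515 = 0.97996.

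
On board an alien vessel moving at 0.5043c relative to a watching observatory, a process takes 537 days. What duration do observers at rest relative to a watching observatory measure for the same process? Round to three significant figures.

β² = 0.25431849, so γ = 1/√0.74568151 = 1.158.
Time dilation: Δt = γ·Δτ = 1.158 × 537 = 622 days.

622 days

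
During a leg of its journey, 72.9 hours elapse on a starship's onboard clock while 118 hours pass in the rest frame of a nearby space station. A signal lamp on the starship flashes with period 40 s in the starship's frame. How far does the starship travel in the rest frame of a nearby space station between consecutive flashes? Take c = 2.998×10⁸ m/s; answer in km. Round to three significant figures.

1.53×10^7 km

The time-dilation ratio gives γ = 118/72.9 = 1.61866.
β = √(1 − 1/γ²) = 0.78634. Lab-frame period = γτ = 1.61866×40 s = 64.746 s. Distance = βc × γτ = 0.78634 × 2.998×10⁸ m/s × 64.746 s = 1.5264×10^10 m = 1.53×10^7 km.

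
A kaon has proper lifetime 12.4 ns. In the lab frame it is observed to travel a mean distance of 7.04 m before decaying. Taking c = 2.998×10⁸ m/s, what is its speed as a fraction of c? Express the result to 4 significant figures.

0.8843c

d = βγcτ ⇒ βγ = d/(cτ) = 7.040 m / (3.71752 m) = 1.8937.
β = (βγ)/√(1+(βγ)²) = 1.8937/√4.5861 = 0.8843.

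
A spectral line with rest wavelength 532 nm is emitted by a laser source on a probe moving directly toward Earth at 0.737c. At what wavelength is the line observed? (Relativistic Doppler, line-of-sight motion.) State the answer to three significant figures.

207 nm

Relativistic Doppler for wavelength: λ_obs = λ_src · √((1−β)/(1+β)).
With β = 0.737: factor = √(0.263/1.737) = 0.38911.
λ_obs = 532 × 0.38911 = 207 nm.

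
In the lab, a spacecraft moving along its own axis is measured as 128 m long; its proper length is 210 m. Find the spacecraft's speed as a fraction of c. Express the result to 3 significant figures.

Length contraction gives γ = L₀/L = 210/128 = 1.6406.
β = √(1 − 1/γ²) = √0.628469 = 0.793.

0.793c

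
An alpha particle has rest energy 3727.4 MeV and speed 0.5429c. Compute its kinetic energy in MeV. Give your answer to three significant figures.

Lorentz factor: γ = (1 − 0.29474041)^(−1/2) = 1.19076.
Kinetic energy: K = (γ − 1)mc² = (1.19076 − 1) × 3727.4 MeV = 0.19076 × 3727.4 = 711 MeV.

711 MeV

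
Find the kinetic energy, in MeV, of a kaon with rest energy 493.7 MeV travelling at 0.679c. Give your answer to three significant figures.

β² = 0.461041, so γ = 1/√0.538959 = 1.36214.
Kinetic energy: K = (γ − 1)mc² = (1.36214 − 1) × 493.7 MeV = 0.36214 × 493.7 = 179 MeV.

179 MeV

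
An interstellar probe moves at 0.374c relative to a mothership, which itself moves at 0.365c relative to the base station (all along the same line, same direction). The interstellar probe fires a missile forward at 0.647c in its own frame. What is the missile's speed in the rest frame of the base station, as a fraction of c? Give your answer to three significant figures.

First combine the missile and interstellar probe (S''→S'): u₁ = (0.647 + 0.374)/(1 + 0.647×0.374) = 1.021/1.241978 = 0.82208.
Then combine with the mothership (S'→S): u = (0.82208 + 0.365)/(1 + 0.82208×0.365) = 1.18708/1.3000592 = 0.9131.

0.913c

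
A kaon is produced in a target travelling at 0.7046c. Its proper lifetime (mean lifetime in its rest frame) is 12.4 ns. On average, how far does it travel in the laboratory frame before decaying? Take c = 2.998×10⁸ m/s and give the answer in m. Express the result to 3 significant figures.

Lorentz factor: γ = (1 − 0.49646116)^(−1/2) = 1.4092.
Lab-frame lifetime: Δt = γτ = 1.4092 × 12.4 ns = 17.474 ns.
Distance: d = vΔt = 0.7046 × 2.998×10⁸ m/s × 1.7474×10^-8 s = 3.69 m.

3.69 m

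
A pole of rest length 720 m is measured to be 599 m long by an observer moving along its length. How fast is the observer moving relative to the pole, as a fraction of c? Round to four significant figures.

0.5549c

Length contraction gives γ = L₀/L = 720/599 = 1.202.
β = √(1 − 1/γ²) = √0.307865 = 0.5549.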